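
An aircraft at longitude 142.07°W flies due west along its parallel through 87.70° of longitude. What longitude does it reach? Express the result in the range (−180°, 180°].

Start at -142.07°; shift −87.70° → -229.77°.
-229.77° lies outside (−180°, 180°]; add 360° → +130.23°.

130.23°E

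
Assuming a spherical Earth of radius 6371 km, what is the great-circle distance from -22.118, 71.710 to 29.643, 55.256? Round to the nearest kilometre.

6019 km

Δλ = 55.256 − 71.710 = -16.454°.
Δφ = 29.643 − -22.118 = 51.761°.
a = sin²(Δφ/2) + cos φ₁ · cos φ₂ · sin²(Δλ/2) = 0.207015.
c = 2·atan2(√a, √(1−a)) = 0.94472 rad → d = 6371·c ≈ 6018.81 km.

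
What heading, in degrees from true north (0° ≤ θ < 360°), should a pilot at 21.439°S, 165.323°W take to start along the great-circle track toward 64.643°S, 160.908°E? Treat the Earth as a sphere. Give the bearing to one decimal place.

Δλ = 160.908 − -165.323 = 326.231°; wrapped into (−180°, 180°]: -33.769°.
θ = atan2( sin Δλ · cos φ₂ , cos φ₁ · sin φ₂ − sin φ₁ · cos φ₂ · cos Δλ )
  = atan2(-0.23804, -0.71101) = -161.489° → normalised to [0°, 360°): 198.511°.

198.5°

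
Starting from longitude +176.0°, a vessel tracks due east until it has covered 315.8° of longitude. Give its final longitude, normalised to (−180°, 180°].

Start at +176.0°; shift +315.8° → +491.8°.
+491.8° lies outside (−180°, 180°]; subtract 360° → +131.8°.

+131.8°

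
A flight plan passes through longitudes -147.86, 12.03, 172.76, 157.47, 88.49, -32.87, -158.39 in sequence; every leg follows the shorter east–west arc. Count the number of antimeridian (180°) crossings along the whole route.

Leg 1: -147.86° → +12.03°, shortest Δλ = 159.89° (east) — does not cross 180°.
Leg 2: +12.03° → +172.76°, shortest Δλ = 160.73° (east) — does not cross 180°.
Leg 3: +172.76° → +157.47°, shortest Δλ = -15.29° (west) — does not cross 180°.
Leg 4: +157.47° → +88.49°, shortest Δλ = -68.98° (west) — does not cross 180°.
Leg 5: +88.49° → -32.87°, shortest Δλ = -121.36° (west) — does not cross 180°.
Leg 6: -32.87° → -158.39°, shortest Δλ = -125.52° (west) — does not cross 180°.
Total crossings: 0.

0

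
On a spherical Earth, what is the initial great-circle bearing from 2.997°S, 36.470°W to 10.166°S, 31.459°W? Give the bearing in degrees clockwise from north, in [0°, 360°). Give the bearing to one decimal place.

145.5°

Δλ = -31.459 − -36.470 = 5.011°.
θ = atan2( sin Δλ · cos φ₂ , cos φ₁ · sin φ₂ − sin φ₁ · cos φ₂ · cos Δλ )
  = atan2(0.08598, -0.12499) = 145.478° → normalised to [0°, 360°): 145.478°.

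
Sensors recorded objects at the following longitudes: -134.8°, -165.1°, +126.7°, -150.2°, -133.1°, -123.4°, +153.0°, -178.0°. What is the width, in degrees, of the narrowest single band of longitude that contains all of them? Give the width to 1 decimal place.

109.9°

Sort the longitudes: -178.0°, -165.1°, -150.2°, -134.8°, -133.1°, -123.4°, +126.7°, +153.0°.
Eastward gaps between consecutive values (wrapping around): 12.9°, 14.9°, 15.4°, 1.7°, 9.7°, 250.1°, 26.3°, 29.0°.
Largest gap = 250.1° ⇒ minimal covering band is its complement: 360° − 250.1° = 109.9°.
Band runs from +126.7° eastward to -123.4°, crossing the antimeridian.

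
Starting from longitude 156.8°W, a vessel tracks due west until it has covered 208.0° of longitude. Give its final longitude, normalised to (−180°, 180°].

Start at -156.8°; shift −208.0° → -364.8°.
-364.8° lies outside (−180°, 180°]; add 360° → -4.8°.

4.8°W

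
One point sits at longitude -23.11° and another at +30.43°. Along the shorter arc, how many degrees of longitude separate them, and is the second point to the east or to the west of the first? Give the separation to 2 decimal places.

Raw difference: 30.43 − -23.11 = 53.54°.
Normalise into (−180°, 180°]: 53.54° stays 53.54°.
Positive ⇒ the second point lies to the east; separation 53.54°.

53.54° east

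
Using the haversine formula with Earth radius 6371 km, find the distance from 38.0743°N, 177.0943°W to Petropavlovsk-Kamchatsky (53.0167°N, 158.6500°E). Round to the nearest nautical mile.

Δλ = 158.6500 − -177.0943 = 335.7443°; wrapped into (−180°, 180°]: -24.2557°.
Δφ = 53.0167 − 38.0743 = 14.9424°.
a = sin²(Δφ/2) + cos φ₁ · cos φ₂ · sin²(Δλ/2) = 0.037810.
c = 2·atan2(√a, √(1−a)) = 0.39139 rad → d = 6371·c ≈ 2493.56 km ≈ 1346.41 nmi.

1346 nmi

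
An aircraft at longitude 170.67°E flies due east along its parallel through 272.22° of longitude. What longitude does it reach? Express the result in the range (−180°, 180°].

82.89°E

Start at +170.67°; shift +272.22° → +442.89°.
+442.89° lies outside (−180°, 180°]; subtract 360° → +82.89°.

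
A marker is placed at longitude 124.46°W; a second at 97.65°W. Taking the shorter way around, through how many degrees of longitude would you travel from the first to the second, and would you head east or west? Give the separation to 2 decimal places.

Raw difference: -97.65 − -124.46 = 26.81°.
Normalise into (−180°, 180°]: 26.81° stays 26.81°.
Positive ⇒ the second point lies to the east; separation 26.81°.

26.81° east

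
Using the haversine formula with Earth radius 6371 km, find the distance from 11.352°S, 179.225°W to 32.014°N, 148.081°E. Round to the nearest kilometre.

5945 km

Δλ = 148.081 − -179.225 = 327.306°; wrapped into (−180°, 180°]: -32.694°.
Δφ = 32.014 − -11.352 = 43.366°.
a = sin²(Δφ/2) + cos φ₁ · cos φ₂ · sin²(Δλ/2) = 0.202364.
c = 2·atan2(√a, √(1−a)) = 0.93319 rad → d = 6371·c ≈ 5945.36 km.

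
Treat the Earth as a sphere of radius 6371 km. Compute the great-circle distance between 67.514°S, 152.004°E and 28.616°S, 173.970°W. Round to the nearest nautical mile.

2635 nmi

Δλ = -173.970 − 152.004 = -325.974°; wrapped into (−180°, 180°]: 34.026°.
Δφ = -28.616 − -67.514 = 38.898°.
a = sin²(Δφ/2) + cos φ₁ · cos φ₂ · sin²(Δλ/2) = 0.139610.
c = 2·atan2(√a, √(1−a)) = 0.76587 rad → d = 6371·c ≈ 4879.35 km ≈ 2634.64 nmi.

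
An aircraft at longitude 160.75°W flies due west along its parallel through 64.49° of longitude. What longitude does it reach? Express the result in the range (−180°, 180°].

134.76°E

Start at -160.75°; shift −64.49° → -225.24°.
-225.24° lies outside (−180°, 180°]; add 360° → +134.76°.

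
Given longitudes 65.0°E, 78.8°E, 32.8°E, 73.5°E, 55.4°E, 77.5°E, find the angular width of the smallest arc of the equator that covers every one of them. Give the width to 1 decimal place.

46.0°

Sort the longitudes: +32.8°, +55.4°, +65.0°, +73.5°, +77.5°, +78.8°.
Eastward gaps between consecutive values (wrapping around): 22.6°, 9.6°, 8.5°, 4.0°, 1.3°, 314.0°.
Largest gap = 314.0° ⇒ minimal covering band is its complement: 360° − 314.0° = 46.0°.
Band runs from +32.8° eastward to +78.8°.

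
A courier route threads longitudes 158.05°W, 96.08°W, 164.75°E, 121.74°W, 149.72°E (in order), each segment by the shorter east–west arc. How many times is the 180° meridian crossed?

3

Leg 1: -158.05° → -96.08°, shortest Δλ = 61.97° (east) — does not cross 180°.
Leg 2: -96.08° → +164.75°, shortest Δλ = -99.17° (west) — crosses 180°.
Leg 3: +164.75° → -121.74°, shortest Δλ = 73.51° (east) — crosses 180°.
Leg 4: -121.74° → +149.72°, shortest Δλ = -88.54° (west) — crosses 180°.
Total crossings: 3.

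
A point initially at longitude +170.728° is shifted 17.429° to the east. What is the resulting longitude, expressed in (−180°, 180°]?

-171.843°

Start at +170.728°; shift +17.429° → +188.157°.
+188.157° lies outside (−180°, 180°]; subtract 360° → -171.843°.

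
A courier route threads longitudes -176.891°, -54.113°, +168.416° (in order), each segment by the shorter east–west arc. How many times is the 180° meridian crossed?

Leg 1: -176.891° → -54.113°, shortest Δλ = 122.778° (east) — does not cross 180°.
Leg 2: -54.113° → +168.416°, shortest Δλ = -137.471° (west) — crosses 180°.
Total crossings: 1.

1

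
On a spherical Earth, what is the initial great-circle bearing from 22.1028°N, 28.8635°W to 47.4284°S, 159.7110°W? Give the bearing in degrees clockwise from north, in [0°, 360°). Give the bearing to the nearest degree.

225°

Δλ = -159.7110 − -28.8635 = -130.8475°.
θ = atan2( sin Δλ · cos φ₂ , cos φ₁ · sin φ₂ − sin φ₁ · cos φ₂ · cos Δλ )
  = atan2(-0.51175, -0.51582) = -135.227° → normalised to [0°, 360°): 224.773°.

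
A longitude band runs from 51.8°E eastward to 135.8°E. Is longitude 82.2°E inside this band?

Band width going east from +51.8° to +135.8°: ((135.8 − 51.8) mod 360) = 84.0°.
Offset of +82.2° east of the west edge: ((82.2 − 51.8) mod 360) = 30.4°.
30.4° ≤ 84.0° ⇒ inside.

Yes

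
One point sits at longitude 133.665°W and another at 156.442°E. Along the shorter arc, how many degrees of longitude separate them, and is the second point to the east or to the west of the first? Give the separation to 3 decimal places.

69.893° west

Raw difference: 156.442 − -133.665 = 290.107°.
Normalise into (−180°, 180°]: 290.107° − 360° = -69.893°.
Negative ⇒ the second point lies to the west; separation 69.893°.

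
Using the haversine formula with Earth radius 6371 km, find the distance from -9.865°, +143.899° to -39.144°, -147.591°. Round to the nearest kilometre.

7468 km

Δλ = -147.591 − 143.899 = -291.490°; wrapped into (−180°, 180°]: 68.510°.
Δφ = -39.144 − -9.865 = -29.279°.
a = sin²(Δφ/2) + cos φ₁ · cos φ₂ · sin²(Δλ/2) = 0.305964.
c = 2·atan2(√a, √(1−a)) = 1.17226 rad → d = 6371·c ≈ 7468.46 km.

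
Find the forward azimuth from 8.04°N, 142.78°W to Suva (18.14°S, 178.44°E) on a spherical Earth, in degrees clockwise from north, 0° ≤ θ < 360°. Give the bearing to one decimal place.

Δλ = 178.44 − -142.78 = 321.22°; wrapped into (−180°, 180°]: -38.78°.
θ = atan2( sin Δλ · cos φ₂ , cos φ₁ · sin φ₂ − sin φ₁ · cos φ₂ · cos Δλ )
  = atan2(-0.59520, -0.41189) = -124.684° → normalised to [0°, 360°): 235.316°.

235.3°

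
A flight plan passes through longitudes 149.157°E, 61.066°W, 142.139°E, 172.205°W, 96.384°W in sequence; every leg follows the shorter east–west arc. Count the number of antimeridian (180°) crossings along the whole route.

3

Leg 1: +149.157° → -61.066°, shortest Δλ = 149.777° (east) — crosses 180°.
Leg 2: -61.066° → +142.139°, shortest Δλ = -156.795° (west) — crosses 180°.
Leg 3: +142.139° → -172.205°, shortest Δλ = 45.656° (east) — crosses 180°.
Leg 4: -172.205° → -96.384°, shortest Δλ = 75.821° (east) — does not cross 180°.
Total crossings: 3.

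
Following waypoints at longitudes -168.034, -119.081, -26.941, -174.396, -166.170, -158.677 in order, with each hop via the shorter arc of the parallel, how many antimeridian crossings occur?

0

Leg 1: -168.034° → -119.081°, shortest Δλ = 48.953° (east) — does not cross 180°.
Leg 2: -119.081° → -26.941°, shortest Δλ = 92.14° (east) — does not cross 180°.
Leg 3: -26.941° → -174.396°, shortest Δλ = -147.455° (west) — does not cross 180°.
Leg 4: -174.396° → -166.170°, shortest Δλ = 8.226° (east) — does not cross 180°.
Leg 5: -166.170° → -158.677°, shortest Δλ = 7.493° (east) — does not cross 180°.
Total crossings: 0.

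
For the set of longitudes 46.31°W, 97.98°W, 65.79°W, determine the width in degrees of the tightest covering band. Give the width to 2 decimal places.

Sort the longitudes: -97.98°, -65.79°, -46.31°.
Eastward gaps between consecutive values (wrapping around): 32.19°, 19.48°, 308.33°.
Largest gap = 308.33° ⇒ minimal covering band is its complement: 360° − 308.33° = 51.67°.
Band runs from -97.98° eastward to -46.31°.

51.67°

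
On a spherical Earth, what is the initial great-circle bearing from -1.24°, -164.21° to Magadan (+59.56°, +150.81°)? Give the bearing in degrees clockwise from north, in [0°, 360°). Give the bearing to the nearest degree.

338°

Δλ = 150.81 − -164.21 = 315.02°; wrapped into (−180°, 180°]: -44.98°.
θ = atan2( sin Δλ · cos φ₂ , cos φ₁ · sin φ₂ − sin φ₁ · cos φ₂ · cos Δλ )
  = atan2(-0.35812, 0.86971) = -22.380° → normalised to [0°, 360°): 337.620°.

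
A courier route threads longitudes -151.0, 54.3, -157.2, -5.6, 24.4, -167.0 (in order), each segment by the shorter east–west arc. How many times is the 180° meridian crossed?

Leg 1: -151.0° → +54.3°, shortest Δλ = -154.7° (west) — crosses 180°.
Leg 2: +54.3° → -157.2°, shortest Δλ = 148.5° (east) — crosses 180°.
Leg 3: -157.2° → -5.6°, shortest Δλ = 151.6° (east) — does not cross 180°.
Leg 4: -5.6° → +24.4°, shortest Δλ = 30.0° (east) — does not cross 180°.
Leg 5: +24.4° → -167.0°, shortest Δλ = 168.6° (east) — crosses 180°.
Total crossings: 3.

3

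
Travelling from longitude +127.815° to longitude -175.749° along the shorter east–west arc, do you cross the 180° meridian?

Naïve |-175.749 − 127.815| = 303.564° > 180°, so the shorter arc goes the other way round — across 180°.
Signed shortest Δλ = ((-175.749 − 127.815 + 180) mod 360) − 180 = 56.436°.
Going east by 56.436° from +127.815° passes through 180° before reaching -175.749°.

Yes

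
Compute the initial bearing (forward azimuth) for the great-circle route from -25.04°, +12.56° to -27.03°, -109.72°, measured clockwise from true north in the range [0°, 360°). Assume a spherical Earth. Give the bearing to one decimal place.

Δλ = -109.72 − 12.56 = -122.28°.
θ = atan2( sin Δλ · cos φ₂ , cos φ₁ · sin φ₂ − sin φ₁ · cos φ₂ · cos Δλ )
  = atan2(-0.75310, -0.61309) = -129.149° → normalised to [0°, 360°): 230.851°.

230.9°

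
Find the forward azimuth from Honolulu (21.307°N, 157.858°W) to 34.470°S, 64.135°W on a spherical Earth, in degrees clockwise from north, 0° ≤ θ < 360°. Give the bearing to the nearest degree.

122°

Δλ = -64.135 − -157.858 = 93.723°.
θ = atan2( sin Δλ · cos φ₂ , cos φ₁ · sin φ₂ − sin φ₁ · cos φ₂ · cos Δλ )
  = atan2(0.82268, -0.50784) = 121.687° → normalised to [0°, 360°): 121.687°.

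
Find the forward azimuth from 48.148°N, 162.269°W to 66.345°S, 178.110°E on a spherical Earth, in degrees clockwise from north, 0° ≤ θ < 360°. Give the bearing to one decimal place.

188.6°

Δλ = 178.110 − -162.269 = 340.379°; wrapped into (−180°, 180°]: -19.621°.
θ = atan2( sin Δλ · cos φ₂ , cos φ₁ · sin φ₂ − sin φ₁ · cos φ₂ · cos Δλ )
  = atan2(-0.13473, -0.89266) = -171.417° → normalised to [0°, 360°): 188.583°.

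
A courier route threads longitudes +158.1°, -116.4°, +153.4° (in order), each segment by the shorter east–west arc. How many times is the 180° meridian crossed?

Leg 1: +158.1° → -116.4°, shortest Δλ = 85.5° (east) — crosses 180°.
Leg 2: -116.4° → +153.4°, shortest Δλ = -90.2° (west) — crosses 180°.
Total crossings: 2.

2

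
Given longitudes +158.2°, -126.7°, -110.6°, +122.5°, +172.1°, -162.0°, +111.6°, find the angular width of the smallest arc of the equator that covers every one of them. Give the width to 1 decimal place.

137.8°

Sort the longitudes: -162.0°, -126.7°, -110.6°, +111.6°, +122.5°, +158.2°, +172.1°.
Eastward gaps between consecutive values (wrapping around): 35.3°, 16.1°, 222.2°, 10.9°, 35.7°, 13.9°, 25.9°.
Largest gap = 222.2° ⇒ minimal covering band is its complement: 360° − 222.2° = 137.8°.
Band runs from +111.6° eastward to -110.6°, crossing the antimeridian.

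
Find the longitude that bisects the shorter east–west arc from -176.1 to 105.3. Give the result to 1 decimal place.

+144.6°

Signed shortest Δλ from -176.1° to +105.3° is -78.6°.
Midpoint longitude = -176.1° + (-78.6°)/2 = -176.1° − 39.3° = -215.4°.
Normalise into (−180°, 180°]: +144.6°.
(The naïve average (-176.1 + +105.3)/2 = -35.4° is on the wrong side of the globe.)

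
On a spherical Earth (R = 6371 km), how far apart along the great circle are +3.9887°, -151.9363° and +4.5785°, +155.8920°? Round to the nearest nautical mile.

Δλ = 155.8920 − -151.9363 = 307.8283°; wrapped into (−180°, 180°]: -52.1717°.
Δφ = 4.5785 − 3.9887 = 0.5898°.
a = sin²(Δφ/2) + cos φ₁ · cos φ₂ · sin²(Δλ/2) = 0.192294.
c = 2·atan2(√a, √(1−a)) = 0.90789 rad → d = 6371·c ≈ 5784.15 km ≈ 3123.19 nmi.

3123 nmi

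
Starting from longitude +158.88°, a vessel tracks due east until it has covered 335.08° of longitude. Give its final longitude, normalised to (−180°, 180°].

+133.96°

Start at +158.88°; shift +335.08° → +493.96°.
+493.96° lies outside (−180°, 180°]; subtract 360° → +133.96°.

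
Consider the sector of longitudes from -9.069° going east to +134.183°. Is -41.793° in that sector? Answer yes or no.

Band width going east from -9.069° to +134.183°: ((134.183 − -9.069) mod 360) = 143.252°.
Offset of -41.793° east of the west edge: ((-41.793 − -9.069) mod 360) = 327.276°.
327.276° > 143.252° ⇒ outside.

No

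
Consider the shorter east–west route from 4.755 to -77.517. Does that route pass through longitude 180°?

No

Signed shortest Δλ = ((-77.517 − 4.755 + 180) mod 360) − 180 = -82.272°.
Going west by 82.272° from +4.755° reaches -77.517° without touching 180°.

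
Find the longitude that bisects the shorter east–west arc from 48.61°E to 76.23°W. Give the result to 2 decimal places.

Signed shortest Δλ from +48.61° to -76.23° is -124.84°.
Midpoint longitude = +48.61° + (-124.84°)/2 = +48.61° − 62.42° = -13.81°.

13.81°W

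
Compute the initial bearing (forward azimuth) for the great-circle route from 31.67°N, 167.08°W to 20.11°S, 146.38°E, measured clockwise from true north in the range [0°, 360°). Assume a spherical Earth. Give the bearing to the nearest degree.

Δλ = 146.38 − -167.08 = 313.46°; wrapped into (−180°, 180°]: -46.54°.
θ = atan2( sin Δλ · cos φ₂ , cos φ₁ · sin φ₂ − sin φ₁ · cos φ₂ · cos Δλ )
  = atan2(-0.68160, -0.63174) = -132.826° → normalised to [0°, 360°): 227.174°.

227°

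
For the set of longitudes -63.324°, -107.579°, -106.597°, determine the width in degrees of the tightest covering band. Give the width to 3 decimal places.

Sort the longitudes: -107.579°, -106.597°, -63.324°.
Eastward gaps between consecutive values (wrapping around): 0.982°, 43.273°, 315.745°.
Largest gap = 315.745° ⇒ minimal covering band is its complement: 360° − 315.745° = 44.255°.
Band runs from -107.579° eastward to -63.324°.

44.255°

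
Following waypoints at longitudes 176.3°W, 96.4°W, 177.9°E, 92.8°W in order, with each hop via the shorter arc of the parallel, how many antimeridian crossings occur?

2

Leg 1: -176.3° → -96.4°, shortest Δλ = 79.9° (east) — does not cross 180°.
Leg 2: -96.4° → +177.9°, shortest Δλ = -85.7° (west) — crosses 180°.
Leg 3: +177.9° → -92.8°, shortest Δλ = 89.3° (east) — crosses 180°.
Total crossings: 2.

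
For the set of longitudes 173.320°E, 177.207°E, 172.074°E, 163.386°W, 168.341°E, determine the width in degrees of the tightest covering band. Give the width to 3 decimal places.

28.273°

Sort the longitudes: -163.386°, +168.341°, +172.074°, +173.320°, +177.207°.
Eastward gaps between consecutive values (wrapping around): 331.727°, 3.733°, 1.246°, 3.887°, 19.407°.
Largest gap = 331.727° ⇒ minimal covering band is its complement: 360° − 331.727° = 28.273°.
Band runs from +168.341° eastward to -163.386°, crossing the antimeridian.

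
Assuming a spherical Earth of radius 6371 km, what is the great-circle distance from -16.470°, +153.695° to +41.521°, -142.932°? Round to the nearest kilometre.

9152 km

Δλ = -142.932 − 153.695 = -296.627°; wrapped into (−180°, 180°]: 63.373°.
Δφ = 41.521 − -16.470 = 57.991°.
a = sin²(Δφ/2) + cos φ₁ · cos φ₂ · sin²(Δλ/2) = 0.433075.
c = 2·atan2(√a, √(1−a)) = 1.43654 rad → d = 6371·c ≈ 9152.21 km.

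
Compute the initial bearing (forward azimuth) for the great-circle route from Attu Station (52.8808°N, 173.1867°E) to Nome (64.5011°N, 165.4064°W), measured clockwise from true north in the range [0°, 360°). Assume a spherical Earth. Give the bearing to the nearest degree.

Δλ = -165.4064 − 173.1867 = -338.5931°; wrapped into (−180°, 180°]: 21.4069°.
θ = atan2( sin Δλ · cos φ₂ , cos φ₁ · sin φ₂ − sin φ₁ · cos φ₂ · cos Δλ )
  = atan2(0.15713, 0.22511) = 34.915° → normalised to [0°, 360°): 34.915°.

35°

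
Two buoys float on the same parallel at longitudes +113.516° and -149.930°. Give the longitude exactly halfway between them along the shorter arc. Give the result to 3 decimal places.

+161.793°

Signed shortest Δλ from +113.516° to -149.930° is +96.554°.
Midpoint longitude = +113.516° + (+96.554°)/2 = +113.516° + 48.277° = +161.793°.
(The naïve average (+113.516 + -149.930)/2 = -18.207° is on the wrong side of the globe.)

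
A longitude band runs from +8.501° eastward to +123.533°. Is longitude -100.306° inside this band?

Band width going east from +8.501° to +123.533°: ((123.533 − 8.501) mod 360) = 115.032°.
Offset of -100.306° east of the west edge: ((-100.306 − 8.501) mod 360) = 251.193°.
251.193° > 115.032° ⇒ outside.

No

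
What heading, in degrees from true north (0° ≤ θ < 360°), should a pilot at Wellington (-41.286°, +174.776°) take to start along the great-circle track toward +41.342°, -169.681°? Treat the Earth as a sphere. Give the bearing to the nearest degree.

Δλ = -169.681 − 174.776 = -344.457°; wrapped into (−180°, 180°]: 15.543°.
θ = atan2( sin Δλ · cos φ₂ , cos φ₁ · sin φ₂ − sin φ₁ · cos φ₂ · cos Δλ )
  = atan2(0.20118, 0.97362) = 11.675° → normalised to [0°, 360°): 11.675°.

12°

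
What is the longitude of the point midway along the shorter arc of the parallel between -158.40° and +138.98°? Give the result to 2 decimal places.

+170.29°

Signed shortest Δλ from -158.40° to +138.98° is -62.62°.
Midpoint longitude = -158.40° + (-62.62°)/2 = -158.40° − 31.31° = -189.71°.
Normalise into (−180°, 180°]: +170.29°.
(The naïve average (-158.40 + +138.98)/2 = -9.71° is on the wrong side of the globe.)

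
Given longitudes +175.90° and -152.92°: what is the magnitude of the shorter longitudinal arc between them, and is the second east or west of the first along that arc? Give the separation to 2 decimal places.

Raw difference: -152.92 − 175.90 = -328.82°.
Normalise into (−180°, 180°]: -328.82° + 360° = 31.18°.
Positive ⇒ the second point lies to the east; separation 31.18°.

31.18° east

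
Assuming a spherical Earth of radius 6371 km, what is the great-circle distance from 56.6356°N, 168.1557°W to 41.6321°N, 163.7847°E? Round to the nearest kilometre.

2605 km

Δλ = 163.7847 − -168.1557 = 331.9404°; wrapped into (−180°, 180°]: -28.0596°.
Δφ = 41.6321 − 56.6356 = -15.0035°.
a = sin²(Δφ/2) + cos φ₁ · cos φ₂ · sin²(Δλ/2) = 0.041203.
c = 2·atan2(√a, √(1−a)) = 0.40881 rad → d = 6371·c ≈ 2604.54 km.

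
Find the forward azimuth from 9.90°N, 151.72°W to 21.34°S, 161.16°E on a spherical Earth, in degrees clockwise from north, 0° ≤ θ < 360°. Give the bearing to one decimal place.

235.6°

Δλ = 161.16 − -151.72 = 312.88°; wrapped into (−180°, 180°]: -47.12°.
θ = atan2( sin Δλ · cos φ₂ , cos φ₁ · sin φ₂ − sin φ₁ · cos φ₂ · cos Δλ )
  = atan2(-0.68254, -0.46745) = -124.406° → normalised to [0°, 360°): 235.594°.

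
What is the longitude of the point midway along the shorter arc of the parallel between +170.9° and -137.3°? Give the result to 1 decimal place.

Signed shortest Δλ from +170.9° to -137.3° is +51.8°.
Midpoint longitude = +170.9° + (+51.8°)/2 = +170.9° + 25.9° = +196.8°.
Normalise into (−180°, 180°]: -163.2°.
(The naïve average (+170.9 + -137.3)/2 = 16.8° is on the wrong side of the globe.)

-163.2°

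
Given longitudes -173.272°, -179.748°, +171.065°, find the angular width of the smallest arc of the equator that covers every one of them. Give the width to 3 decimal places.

Sort the longitudes: -179.748°, -173.272°, +171.065°.
Eastward gaps between consecutive values (wrapping around): 6.476°, 344.337°, 9.187°.
Largest gap = 344.337° ⇒ minimal covering band is its complement: 360° − 344.337° = 15.663°.
Band runs from +171.065° eastward to -173.272°, crossing the antimeridian.

15.663°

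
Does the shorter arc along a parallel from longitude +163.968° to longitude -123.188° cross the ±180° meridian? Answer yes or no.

Naïve |-123.188 − 163.968| = 287.156° > 180°, so the shorter arc goes the other way round — across 180°.
Signed shortest Δλ = ((-123.188 − 163.968 + 180) mod 360) − 180 = 72.844°.
Going east by 72.844° from +163.968° passes through 180° before reaching -123.188°.

Yes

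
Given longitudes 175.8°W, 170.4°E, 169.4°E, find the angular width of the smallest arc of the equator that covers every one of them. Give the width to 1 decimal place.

14.8°

Sort the longitudes: -175.8°, +169.4°, +170.4°.
Eastward gaps between consecutive values (wrapping around): 345.2°, 1.0°, 13.8°.
Largest gap = 345.2° ⇒ minimal covering band is its complement: 360° − 345.2° = 14.8°.
Band runs from +169.4° eastward to -175.8°, crossing the antimeridian.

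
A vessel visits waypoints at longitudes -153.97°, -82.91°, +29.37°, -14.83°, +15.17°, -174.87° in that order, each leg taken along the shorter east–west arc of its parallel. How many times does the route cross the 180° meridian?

Leg 1: -153.97° → -82.91°, shortest Δλ = 71.06° (east) — does not cross 180°.
Leg 2: -82.91° → +29.37°, shortest Δλ = 112.28° (east) — does not cross 180°.
Leg 3: +29.37° → -14.83°, shortest Δλ = -44.2° (west) — does not cross 180°.
Leg 4: -14.83° → +15.17°, shortest Δλ = 30.0° (east) — does not cross 180°.
Leg 5: +15.17° → -174.87°, shortest Δλ = 169.96° (east) — crosses 180°.
Total crossings: 1.

1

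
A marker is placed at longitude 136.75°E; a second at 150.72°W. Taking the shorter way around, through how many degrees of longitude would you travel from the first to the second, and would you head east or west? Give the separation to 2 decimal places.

72.53° east

Raw difference: -150.72 − 136.75 = -287.47°.
Normalise into (−180°, 180°]: -287.47° + 360° = 72.53°.
Positive ⇒ the second point lies to the east; separation 72.53°.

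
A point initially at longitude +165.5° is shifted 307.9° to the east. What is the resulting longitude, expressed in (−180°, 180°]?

+113.4°

Start at +165.5°; shift +307.9° → +473.4°.
+473.4° lies outside (−180°, 180°]; subtract 360° → +113.4°.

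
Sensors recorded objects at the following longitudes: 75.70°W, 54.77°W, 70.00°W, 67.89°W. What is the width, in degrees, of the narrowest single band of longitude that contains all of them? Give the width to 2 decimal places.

20.93°

Sort the longitudes: -75.70°, -70.00°, -67.89°, -54.77°.
Eastward gaps between consecutive values (wrapping around): 5.70°, 2.11°, 13.12°, 339.07°.
Largest gap = 339.07° ⇒ minimal covering band is its complement: 360° − 339.07° = 20.93°.
Band runs from -75.70° eastward to -54.77°.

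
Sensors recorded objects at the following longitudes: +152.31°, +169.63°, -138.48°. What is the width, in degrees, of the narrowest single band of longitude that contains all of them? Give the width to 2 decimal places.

Sort the longitudes: -138.48°, +152.31°, +169.63°.
Eastward gaps between consecutive values (wrapping around): 290.79°, 17.32°, 51.89°.
Largest gap = 290.79° ⇒ minimal covering band is its complement: 360° − 290.79° = 69.21°.
Band runs from +152.31° eastward to -138.48°, crossing the antimeridian.

69.21°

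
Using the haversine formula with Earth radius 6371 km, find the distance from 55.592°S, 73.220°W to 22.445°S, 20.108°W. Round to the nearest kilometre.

Δλ = -20.108 − -73.220 = 53.112°.
Δφ = -22.445 − -55.592 = 33.147°.
a = sin²(Δφ/2) + cos φ₁ · cos φ₂ · sin²(Δλ/2) = 0.185754.
c = 2·atan2(√a, √(1−a)) = 0.89118 rad → d = 6371·c ≈ 5677.73 km.

5678 km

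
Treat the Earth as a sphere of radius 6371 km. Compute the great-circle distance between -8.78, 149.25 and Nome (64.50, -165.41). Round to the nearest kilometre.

8975 km

Δλ = -165.41 − 149.25 = -314.66°; wrapped into (−180°, 180°]: 45.34°.
Δφ = 64.50 − -8.78 = 73.28°.
a = sin²(Δφ/2) + cos φ₁ · cos φ₂ · sin²(Δλ/2) = 0.419356.
c = 2·atan2(√a, √(1−a)) = 1.40880 rad → d = 6371·c ≈ 8975.47 km.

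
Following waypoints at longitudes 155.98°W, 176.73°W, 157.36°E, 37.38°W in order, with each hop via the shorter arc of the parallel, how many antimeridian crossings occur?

2

Leg 1: -155.98° → -176.73°, shortest Δλ = -20.75° (west) — does not cross 180°.
Leg 2: -176.73° → +157.36°, shortest Δλ = -25.91° (west) — crosses 180°.
Leg 3: +157.36° → -37.38°, shortest Δλ = 165.26° (east) — crosses 180°.
Total crossings: 2.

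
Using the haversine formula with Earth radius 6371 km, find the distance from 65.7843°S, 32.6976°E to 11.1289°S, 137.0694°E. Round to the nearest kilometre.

Δλ = 137.0694 − 32.6976 = 104.3718°.
Δφ = -11.1289 − -65.7843 = 54.6554°.
a = sin²(Δφ/2) + cos φ₁ · cos φ₂ · sin²(Δλ/2) = 0.461931.
c = 2·atan2(√a, √(1−a)) = 1.49459 rad → d = 6371·c ≈ 9522.00 km.

9522 km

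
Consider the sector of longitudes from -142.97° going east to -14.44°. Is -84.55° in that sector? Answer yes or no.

Band width going east from -142.97° to -14.44°: ((-14.44 − -142.97) mod 360) = 128.53°.
Offset of -84.55° east of the west edge: ((-84.55 − -142.97) mod 360) = 58.42°.
58.42° ≤ 128.53° ⇒ inside.

Yes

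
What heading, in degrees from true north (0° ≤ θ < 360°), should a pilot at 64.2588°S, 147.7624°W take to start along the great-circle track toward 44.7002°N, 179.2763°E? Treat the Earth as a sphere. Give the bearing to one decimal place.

335.3°

Δλ = 179.2763 − -147.7624 = 327.0387°; wrapped into (−180°, 180°]: -32.9613°.
θ = atan2( sin Δλ · cos φ₂ , cos φ₁ · sin φ₂ − sin φ₁ · cos φ₂ · cos Δλ )
  = atan2(-0.38673, 0.84269) = -24.651° → normalised to [0°, 360°): 335.349°.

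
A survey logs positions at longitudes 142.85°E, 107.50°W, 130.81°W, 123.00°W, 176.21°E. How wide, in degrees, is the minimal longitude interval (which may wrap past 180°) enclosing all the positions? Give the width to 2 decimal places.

109.65°

Sort the longitudes: -130.81°, -123.00°, -107.50°, +142.85°, +176.21°.
Eastward gaps between consecutive values (wrapping around): 7.81°, 15.50°, 250.35°, 33.36°, 52.98°.
Largest gap = 250.35° ⇒ minimal covering band is its complement: 360° − 250.35° = 109.65°.
Band runs from +142.85° eastward to -107.50°, crossing the antimeridian.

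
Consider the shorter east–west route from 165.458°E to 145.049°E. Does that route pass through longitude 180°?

Signed shortest Δλ = ((145.049 − 165.458 + 180) mod 360) − 180 = -20.409°.
Going west by 20.409° from +165.458° reaches +145.049° without touching 180°.

No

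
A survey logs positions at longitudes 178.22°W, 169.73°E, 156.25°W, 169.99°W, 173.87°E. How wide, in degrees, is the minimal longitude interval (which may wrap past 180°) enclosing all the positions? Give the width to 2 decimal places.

34.02°

Sort the longitudes: -178.22°, -169.99°, -156.25°, +169.73°, +173.87°.
Eastward gaps between consecutive values (wrapping around): 8.23°, 13.74°, 325.98°, 4.14°, 7.91°.
Largest gap = 325.98° ⇒ minimal covering band is its complement: 360° − 325.98° = 34.02°.
Band runs from +169.73° eastward to -156.25°, crossing the antimeridian.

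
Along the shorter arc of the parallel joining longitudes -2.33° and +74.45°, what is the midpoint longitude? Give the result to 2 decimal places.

+36.06°

Signed shortest Δλ from -2.33° to +74.45° is +76.78°.
Midpoint longitude = -2.33° + (+76.78°)/2 = -2.33° + 38.39° = +36.06°.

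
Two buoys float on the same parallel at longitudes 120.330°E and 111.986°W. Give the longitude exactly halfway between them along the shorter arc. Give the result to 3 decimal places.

175.828°W

Signed shortest Δλ from +120.330° to -111.986° is +127.684°.
Midpoint longitude = +120.330° + (+127.684°)/2 = +120.330° + 63.842° = +184.172°.
Normalise into (−180°, 180°]: -175.828°.
(The naïve average (+120.330 + -111.986)/2 = 4.172° is on the wrong side of the globe.)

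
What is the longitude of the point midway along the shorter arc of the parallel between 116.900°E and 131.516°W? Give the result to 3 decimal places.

Signed shortest Δλ from +116.900° to -131.516° is +111.584°.
Midpoint longitude = +116.900° + (+111.584°)/2 = +116.900° + 55.792° = +172.692°.
(The naïve average (+116.900 + -131.516)/2 = -7.308° is on the wrong side of the globe.)

172.692°E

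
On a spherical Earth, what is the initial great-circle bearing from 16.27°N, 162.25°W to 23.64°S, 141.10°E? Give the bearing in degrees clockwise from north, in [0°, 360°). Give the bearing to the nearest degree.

235°

Δλ = 141.10 − -162.25 = 303.35°; wrapped into (−180°, 180°]: -56.65°.
θ = atan2( sin Δλ · cos φ₂ , cos φ₁ · sin φ₂ − sin φ₁ · cos φ₂ · cos Δλ )
  = atan2(-0.76523, -0.52603) = -124.505° → normalised to [0°, 360°): 235.495°.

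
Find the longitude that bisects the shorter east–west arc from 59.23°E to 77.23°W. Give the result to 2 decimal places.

Signed shortest Δλ from +59.23° to -77.23° is -136.46°.
Midpoint longitude = +59.23° + (-136.46°)/2 = +59.23° − 68.23° = -9.00°.

9.00°W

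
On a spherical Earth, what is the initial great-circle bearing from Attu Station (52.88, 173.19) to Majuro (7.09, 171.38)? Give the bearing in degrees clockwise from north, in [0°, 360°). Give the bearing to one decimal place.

182.5°

Δλ = 171.38 − 173.19 = -1.81°.
θ = atan2( sin Δλ · cos φ₂ , cos φ₁ · sin φ₂ − sin φ₁ · cos φ₂ · cos Δλ )
  = atan2(-0.03134, -0.71639) = -177.495° → normalised to [0°, 360°): 182.505°.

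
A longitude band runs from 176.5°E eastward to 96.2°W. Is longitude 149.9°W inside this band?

Band width going east from +176.5° to -96.2°: ((-96.2 − 176.5) mod 360) = 87.3°.
Offset of -149.9° east of the west edge: ((-149.9 − 176.5) mod 360) = 33.6°.
33.6° ≤ 87.3° ⇒ inside.

Yes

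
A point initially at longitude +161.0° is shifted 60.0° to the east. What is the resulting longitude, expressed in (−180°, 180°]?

-139.0°

Start at +161.0°; shift +60.0° → +221.0°.
+221.0° lies outside (−180°, 180°]; subtract 360° → -139.0°.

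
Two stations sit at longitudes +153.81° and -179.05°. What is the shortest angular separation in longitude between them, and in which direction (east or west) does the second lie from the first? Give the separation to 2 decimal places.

27.14° east

Raw difference: -179.05 − 153.81 = -332.86°.
Normalise into (−180°, 180°]: -332.86° + 360° = 27.14°.
Positive ⇒ the second point lies to the east; separation 27.14°.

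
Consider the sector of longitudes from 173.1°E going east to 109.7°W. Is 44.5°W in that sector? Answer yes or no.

Band width going east from +173.1° to -109.7°: ((-109.7 − 173.1) mod 360) = 77.2°.
Offset of -44.5° east of the west edge: ((-44.5 − 173.1) mod 360) = 142.4°.
142.4° > 77.2° ⇒ outside.

No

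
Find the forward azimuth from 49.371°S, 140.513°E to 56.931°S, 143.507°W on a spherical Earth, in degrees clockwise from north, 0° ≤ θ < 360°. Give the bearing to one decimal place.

Δλ = -143.507 − 140.513 = -284.020°; wrapped into (−180°, 180°]: 75.980°.
θ = atan2( sin Δλ · cos φ₂ , cos φ₁ · sin φ₂ − sin φ₁ · cos φ₂ · cos Δλ )
  = atan2(0.52939, -0.44536) = 130.072° → normalised to [0°, 360°): 130.072°.

130.1°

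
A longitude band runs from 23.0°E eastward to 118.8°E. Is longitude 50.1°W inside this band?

Band width going east from +23.0° to +118.8°: ((118.8 − 23.0) mod 360) = 95.8°.
Offset of -50.1° east of the west edge: ((-50.1 − 23.0) mod 360) = 286.9°.
286.9° > 95.8° ⇒ outside.

No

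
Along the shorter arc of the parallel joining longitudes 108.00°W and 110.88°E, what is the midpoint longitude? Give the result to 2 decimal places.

Signed shortest Δλ from -108.00° to +110.88° is -141.12°.
Midpoint longitude = -108.00° + (-141.12°)/2 = -108.00° − 70.56° = -178.56°.
(The naïve average (-108.00 + +110.88)/2 = 1.44° is on the wrong side of the globe.)

178.56°W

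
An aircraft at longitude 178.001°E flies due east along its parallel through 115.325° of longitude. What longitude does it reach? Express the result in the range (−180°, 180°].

66.674°W

Start at +178.001°; shift +115.325° → +293.326°.
+293.326° lies outside (−180°, 180°]; subtract 360° → -66.674°.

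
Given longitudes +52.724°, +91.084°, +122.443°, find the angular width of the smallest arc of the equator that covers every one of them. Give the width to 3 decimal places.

Sort the longitudes: +52.724°, +91.084°, +122.443°.
Eastward gaps between consecutive values (wrapping around): 38.360°, 31.359°, 290.281°.
Largest gap = 290.281° ⇒ minimal covering band is its complement: 360° − 290.281° = 69.719°.
Band runs from +52.724° eastward to +122.443°.

69.719°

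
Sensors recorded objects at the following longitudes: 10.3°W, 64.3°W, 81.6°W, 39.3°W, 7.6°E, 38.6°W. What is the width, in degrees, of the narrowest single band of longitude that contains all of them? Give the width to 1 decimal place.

89.2°

Sort the longitudes: -81.6°, -64.3°, -39.3°, -38.6°, -10.3°, +7.6°.
Eastward gaps between consecutive values (wrapping around): 17.3°, 25.0°, 0.7°, 28.3°, 17.9°, 270.8°.
Largest gap = 270.8° ⇒ minimal covering band is its complement: 360° − 270.8° = 89.2°.
Band runs from -81.6° eastward to +7.6°.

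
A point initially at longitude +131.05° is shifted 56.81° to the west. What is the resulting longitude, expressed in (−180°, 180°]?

Start at +131.05°; shift −56.81° → +74.24°.
+74.24° already lies in (−180°, 180°].

+74.24°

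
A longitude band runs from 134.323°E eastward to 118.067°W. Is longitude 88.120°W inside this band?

Band width going east from +134.323° to -118.067°: ((-118.067 − 134.323) mod 360) = 107.610°.
Offset of -88.120° east of the west edge: ((-88.120 − 134.323) mod 360) = 137.557°.
137.557° > 107.610° ⇒ outside.

No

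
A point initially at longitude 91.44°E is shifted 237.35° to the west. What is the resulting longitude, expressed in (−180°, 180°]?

Start at +91.44°; shift −237.35° → -145.91°.
-145.91° already lies in (−180°, 180°].

145.91°W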